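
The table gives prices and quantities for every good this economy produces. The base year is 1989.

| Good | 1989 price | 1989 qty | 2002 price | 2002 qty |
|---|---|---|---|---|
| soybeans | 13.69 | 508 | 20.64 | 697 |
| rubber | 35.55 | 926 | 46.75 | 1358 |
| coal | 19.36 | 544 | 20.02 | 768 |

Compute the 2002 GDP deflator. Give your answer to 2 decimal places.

Nominal GDP 2002 = 20.64·697 + 46.75·1358 + 20.02·768 = 93247.94.
Real GDP 2002 (at 1989 prices) = 13.69·697 + 35.55·1358 + 19.36·768 = 72687.31.
Deflator = Nominal/Real × 100 = 93247.94/72687.31 × 100 = 128.286.

128.29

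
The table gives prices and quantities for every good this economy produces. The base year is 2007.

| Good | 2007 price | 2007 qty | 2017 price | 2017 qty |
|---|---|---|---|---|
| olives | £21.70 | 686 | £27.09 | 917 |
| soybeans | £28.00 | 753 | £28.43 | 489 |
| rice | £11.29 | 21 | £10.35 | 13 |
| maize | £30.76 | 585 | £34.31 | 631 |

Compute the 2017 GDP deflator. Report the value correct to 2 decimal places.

Nominal GDP 2017 = 27.09·917 + 28.43·489 + 10.35·13 + 34.31·631 = 60527.96.
Real GDP 2017 (at 2007 prices) = 21.70·917 + 28.00·489 + 11.29·13 + 30.76·631 = 53147.23.
Deflator = Nominal/Real × 100 = 60527.96/53147.23 × 100 = 113.887.

113.89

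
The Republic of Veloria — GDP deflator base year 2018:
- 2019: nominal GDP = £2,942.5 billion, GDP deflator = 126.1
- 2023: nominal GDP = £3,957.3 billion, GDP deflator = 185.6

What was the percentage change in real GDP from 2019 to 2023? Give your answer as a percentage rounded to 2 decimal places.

-8.63%

Deflate each year: 2019 → 2942.5/1.261 = 2333.47; 2023 → 3957.3/1.856 = 2132.17.
So real GDP changed by 2132.17/2333.47 − 1 = -0.0863, i.e. -8.63%.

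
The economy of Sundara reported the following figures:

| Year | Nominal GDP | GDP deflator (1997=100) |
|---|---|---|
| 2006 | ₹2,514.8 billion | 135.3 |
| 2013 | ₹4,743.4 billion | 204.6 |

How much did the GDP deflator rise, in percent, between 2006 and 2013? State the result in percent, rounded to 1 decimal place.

51.2%

Price-level change = 204.6 / 135.3 − 1 = 0.5122.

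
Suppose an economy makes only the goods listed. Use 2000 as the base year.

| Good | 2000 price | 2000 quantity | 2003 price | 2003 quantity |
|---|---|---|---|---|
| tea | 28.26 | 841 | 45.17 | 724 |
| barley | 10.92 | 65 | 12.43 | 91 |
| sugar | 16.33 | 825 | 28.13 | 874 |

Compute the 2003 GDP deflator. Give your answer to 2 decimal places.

Nominal GDP 2003 = 45.17·724 + 12.43·91 + 28.13·874 = 58419.83.
Real GDP 2003 (at 2000 prices) = 28.26·724 + 10.92·91 + 16.33·874 = 35726.38.
Deflator = Nominal/Real × 100 = 58419.83/35726.38 × 100 = 163.520.

163.52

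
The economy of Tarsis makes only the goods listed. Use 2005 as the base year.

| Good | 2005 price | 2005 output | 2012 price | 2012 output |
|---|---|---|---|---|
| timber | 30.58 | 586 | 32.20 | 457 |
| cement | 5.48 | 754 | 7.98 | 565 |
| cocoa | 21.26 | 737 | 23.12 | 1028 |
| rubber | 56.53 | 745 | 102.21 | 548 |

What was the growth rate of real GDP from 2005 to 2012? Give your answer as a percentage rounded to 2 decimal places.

Real GDP 2005 = Nominal GDP 2005 = 30.58·586 + 5.48·754 + 21.26·737 + 56.53·745 = 79835.27.
Real GDP 2012 (at 2005 prices) = 30.58·457 + 5.48·565 + 21.26·1028 + 56.53·548 = 69904.98.
Real growth = 69904.98/79835.27 − 1 = -0.1244.

-12.44%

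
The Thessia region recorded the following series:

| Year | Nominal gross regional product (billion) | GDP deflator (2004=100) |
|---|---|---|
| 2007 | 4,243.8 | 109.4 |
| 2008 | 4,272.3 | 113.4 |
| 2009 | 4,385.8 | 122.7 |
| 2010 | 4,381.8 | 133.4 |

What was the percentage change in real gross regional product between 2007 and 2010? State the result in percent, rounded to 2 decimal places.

-15.32%

Real gross regional product 2007 = 4243.8/1.094 = 3879.16.
Real gross regional product 2010 = 4381.8/1.334 = 3284.71.
Change = 3284.71/3879.16 − 1 = -0.1532.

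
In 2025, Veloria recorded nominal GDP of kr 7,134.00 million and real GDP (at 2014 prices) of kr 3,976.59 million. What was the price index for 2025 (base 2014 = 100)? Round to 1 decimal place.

price index = (Nominal / Real) × 100 = 7134.00 / 3976.59 × 100 = 179.40.

179.4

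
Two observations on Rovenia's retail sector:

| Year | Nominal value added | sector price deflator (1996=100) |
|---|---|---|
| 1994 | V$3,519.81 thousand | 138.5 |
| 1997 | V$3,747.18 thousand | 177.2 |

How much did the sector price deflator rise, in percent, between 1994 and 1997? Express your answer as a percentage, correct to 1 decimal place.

27.9%

Price-level change = 177.2 / 138.5 − 1 = 0.2794.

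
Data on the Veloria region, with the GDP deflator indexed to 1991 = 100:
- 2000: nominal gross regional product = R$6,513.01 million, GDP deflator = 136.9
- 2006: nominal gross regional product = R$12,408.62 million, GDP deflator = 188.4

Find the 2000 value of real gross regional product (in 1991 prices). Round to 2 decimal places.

Real gross regional product = Nominal / (GDP deflator/100) = 6513.01 / 1.369 = 4757.49.

R$4,757.49 million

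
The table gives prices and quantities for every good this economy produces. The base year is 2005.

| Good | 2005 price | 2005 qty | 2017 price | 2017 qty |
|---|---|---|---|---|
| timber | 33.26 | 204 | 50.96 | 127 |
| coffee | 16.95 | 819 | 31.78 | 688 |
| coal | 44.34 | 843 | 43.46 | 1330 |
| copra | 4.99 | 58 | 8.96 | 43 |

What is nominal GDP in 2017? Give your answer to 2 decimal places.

Nominal GDP 2017 = Σ (p_2017 × q_2017) = 50.96·127 + 31.78·688 + 43.46·1330 + 8.96·43 = 86523.64.

86523.64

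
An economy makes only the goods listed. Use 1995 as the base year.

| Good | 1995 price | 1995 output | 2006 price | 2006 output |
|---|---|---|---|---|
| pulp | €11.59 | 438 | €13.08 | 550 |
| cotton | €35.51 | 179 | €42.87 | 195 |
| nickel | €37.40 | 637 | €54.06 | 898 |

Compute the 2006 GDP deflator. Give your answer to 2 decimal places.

136.72

Nominal GDP 2006 = 13.08·550 + 42.87·195 + 54.06·898 = 64099.53.
Real GDP 2006 (at 1995 prices) = 11.59·550 + 35.51·195 + 37.40·898 = 46884.15.
Deflator = Nominal/Real × 100 = 64099.53/46884.15 × 100 = 136.719.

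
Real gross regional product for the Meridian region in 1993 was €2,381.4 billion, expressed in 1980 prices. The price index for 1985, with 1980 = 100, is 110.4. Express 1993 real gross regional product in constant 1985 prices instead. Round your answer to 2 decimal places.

€2,629.07 billion

Real gross regional product in 1985 prices = Real gross regional product in 1980 prices × (P_1985/P_1980) = 2381.4 × 1.104 = 2629.07.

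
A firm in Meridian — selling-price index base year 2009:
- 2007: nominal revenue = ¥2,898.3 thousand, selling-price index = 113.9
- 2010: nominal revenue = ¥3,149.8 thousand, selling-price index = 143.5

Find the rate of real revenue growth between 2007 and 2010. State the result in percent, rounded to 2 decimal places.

-13.74%

Real revenue 2007 = 2898.3 / 1.139 = 2544.60.
Real revenue 2010 = 3149.8 / 1.435 = 2194.98.
Real growth = 2194.98 / 2544.60 − 1 = -0.1374.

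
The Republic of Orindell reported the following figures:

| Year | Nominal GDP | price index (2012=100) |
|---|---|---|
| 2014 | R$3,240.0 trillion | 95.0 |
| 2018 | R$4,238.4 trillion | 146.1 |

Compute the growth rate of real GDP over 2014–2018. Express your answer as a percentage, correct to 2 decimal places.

-14.94%

Real GDP 2014 = 3240.0 / 0.950 = 3410.53.
Real GDP 2018 = 4238.4 / 1.461 = 2901.03.
Real growth = 2901.03 / 3410.53 − 1 = -0.1494.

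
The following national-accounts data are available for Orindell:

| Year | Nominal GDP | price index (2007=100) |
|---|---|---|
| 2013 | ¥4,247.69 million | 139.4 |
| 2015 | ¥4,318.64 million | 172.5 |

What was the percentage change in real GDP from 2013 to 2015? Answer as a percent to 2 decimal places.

Deflate each year: 2013 → 4247.69/1.394 = 3047.12; 2015 → 4318.64/1.725 = 2503.56.
So real GDP changed by 2503.56/3047.12 − 1 = -0.1784, i.e. -17.84%.

-17.84%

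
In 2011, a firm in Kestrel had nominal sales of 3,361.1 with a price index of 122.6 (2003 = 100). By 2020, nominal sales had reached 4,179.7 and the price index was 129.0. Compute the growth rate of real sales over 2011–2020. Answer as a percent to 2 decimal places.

Deflate each year: 2011 → 3361.1/1.226 = 2741.52; 2020 → 4179.7/1.290 = 3240.08.
So real sales changed by 3240.08/2741.52 − 1 = 0.1819, i.e. 18.19%.

18.19%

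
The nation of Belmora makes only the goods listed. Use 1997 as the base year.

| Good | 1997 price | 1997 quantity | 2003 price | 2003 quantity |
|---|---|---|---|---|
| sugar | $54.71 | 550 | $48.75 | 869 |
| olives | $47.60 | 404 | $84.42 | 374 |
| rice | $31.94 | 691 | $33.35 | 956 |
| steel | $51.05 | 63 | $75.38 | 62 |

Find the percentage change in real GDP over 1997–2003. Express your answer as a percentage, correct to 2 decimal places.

32.75%

Real GDP 1997 = Nominal GDP 1997 = 54.71·550 + 47.60·404 + 31.94·691 + 51.05·63 = 74607.59.
Real GDP 2003 (at 1997 prices) = 54.71·869 + 47.60·374 + 31.94·956 + 51.05·62 = 99045.13.
Real growth = 99045.13/74607.59 − 1 = 0.3275.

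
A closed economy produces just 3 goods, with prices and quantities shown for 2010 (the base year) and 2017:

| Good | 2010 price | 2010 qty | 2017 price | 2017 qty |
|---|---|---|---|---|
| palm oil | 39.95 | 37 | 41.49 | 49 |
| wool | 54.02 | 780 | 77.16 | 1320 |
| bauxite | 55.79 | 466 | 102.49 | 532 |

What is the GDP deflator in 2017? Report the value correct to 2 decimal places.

Nominal GDP 2017 = 41.49·49 + 77.16·1320 + 102.49·532 = 158408.89.
Real GDP 2017 (at 2010 prices) = 39.95·49 + 54.02·1320 + 55.79·532 = 102944.23.
Deflator = Nominal/Real × 100 = 158408.89/102944.23 × 100 = 153.878.

153.88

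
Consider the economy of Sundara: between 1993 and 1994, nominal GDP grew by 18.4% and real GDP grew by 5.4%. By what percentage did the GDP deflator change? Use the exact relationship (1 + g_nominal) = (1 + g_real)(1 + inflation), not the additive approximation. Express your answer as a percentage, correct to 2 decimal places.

12.33%

(1 + g_nom) = (1 + g_real)(1 + π), so π = 1.1840 / 1.0540 − 1 = 0.12334.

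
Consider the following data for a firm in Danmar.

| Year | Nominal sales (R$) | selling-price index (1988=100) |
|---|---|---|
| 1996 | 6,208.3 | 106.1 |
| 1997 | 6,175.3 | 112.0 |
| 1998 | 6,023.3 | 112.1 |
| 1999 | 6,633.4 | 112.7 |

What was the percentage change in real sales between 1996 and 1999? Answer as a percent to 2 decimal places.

0.59%

Real sales 1996 = 6208.3/1.061 = 5851.37.
Real sales 1999 = 6633.4/1.127 = 5885.89.
Change = 5885.89/5851.37 − 1 = 0.0059.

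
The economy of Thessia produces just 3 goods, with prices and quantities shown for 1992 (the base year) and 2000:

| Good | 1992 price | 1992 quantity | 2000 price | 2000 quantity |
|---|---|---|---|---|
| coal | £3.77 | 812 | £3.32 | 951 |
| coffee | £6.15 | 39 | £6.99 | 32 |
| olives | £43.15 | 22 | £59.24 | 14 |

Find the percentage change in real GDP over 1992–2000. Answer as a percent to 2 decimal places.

3.19%

Real GDP 1992 = Nominal GDP 1992 = 3.77·812 + 6.15·39 + 43.15·22 = 4250.39.
Real GDP 2000 (at 1992 prices) = 3.77·951 + 6.15·32 + 43.15·14 = 4386.17.
Real growth = 4386.17/4250.39 − 1 = 0.0319.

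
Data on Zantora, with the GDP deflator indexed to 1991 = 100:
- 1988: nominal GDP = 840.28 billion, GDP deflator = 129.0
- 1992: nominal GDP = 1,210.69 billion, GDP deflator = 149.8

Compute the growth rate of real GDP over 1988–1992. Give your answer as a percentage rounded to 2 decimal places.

Deflate each year: 1988 → 840.28/1.290 = 651.38; 1992 → 1210.69/1.498 = 808.20.
So real GDP changed by 808.20/651.38 − 1 = 0.2408, i.e. 24.08%.

24.08%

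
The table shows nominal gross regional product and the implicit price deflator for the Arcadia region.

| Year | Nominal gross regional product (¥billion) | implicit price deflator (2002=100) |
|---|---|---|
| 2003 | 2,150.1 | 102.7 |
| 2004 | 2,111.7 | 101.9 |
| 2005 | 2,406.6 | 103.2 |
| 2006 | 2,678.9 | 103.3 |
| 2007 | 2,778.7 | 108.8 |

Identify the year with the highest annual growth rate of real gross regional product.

2005

2004: real = 2111.7/1.019 = 2072.33; growth vs 2003 (2093.57) = -1.01%.
2005: real = 2406.6/1.032 = 2331.98; growth vs 2004 (2072.33) = 12.53%.
2006: real = 2678.9/1.033 = 2593.32; growth vs 2005 (2331.98) = 11.21%.
2007: real = 2778.7/1.088 = 2553.95; growth vs 2006 (2593.32) = -1.52%.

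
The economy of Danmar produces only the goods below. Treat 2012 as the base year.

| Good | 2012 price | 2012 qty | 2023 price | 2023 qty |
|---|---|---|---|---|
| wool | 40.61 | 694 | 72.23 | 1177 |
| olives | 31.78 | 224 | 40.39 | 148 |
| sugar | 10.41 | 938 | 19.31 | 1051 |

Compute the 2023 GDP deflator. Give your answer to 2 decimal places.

175.41

Nominal GDP 2023 = 72.23·1177 + 40.39·148 + 19.31·1051 = 111287.24.
Real GDP 2023 (at 2012 prices) = 40.61·1177 + 31.78·148 + 10.41·1051 = 63442.32.
Deflator = Nominal/Real × 100 = 111287.24/63442.32 × 100 = 175.415.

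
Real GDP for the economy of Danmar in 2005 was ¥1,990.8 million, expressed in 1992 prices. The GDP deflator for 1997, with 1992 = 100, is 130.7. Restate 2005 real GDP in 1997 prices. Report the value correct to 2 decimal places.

Real GDP in 1997 prices = Real GDP in 1992 prices × (P_1997/P_1992) = 1990.8 × 1.307 = 2601.98.

¥2,601.98 million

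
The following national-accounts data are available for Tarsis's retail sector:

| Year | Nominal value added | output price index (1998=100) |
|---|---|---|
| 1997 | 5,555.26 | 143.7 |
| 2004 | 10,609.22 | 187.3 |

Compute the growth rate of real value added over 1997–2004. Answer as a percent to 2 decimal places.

46.52%

Deflate each year: 1997 → 5555.26/1.437 = 3865.87; 2004 → 10609.22/1.873 = 5664.29.
So real value added changed by 5664.29/3865.87 − 1 = 0.4652, i.e. 46.52%.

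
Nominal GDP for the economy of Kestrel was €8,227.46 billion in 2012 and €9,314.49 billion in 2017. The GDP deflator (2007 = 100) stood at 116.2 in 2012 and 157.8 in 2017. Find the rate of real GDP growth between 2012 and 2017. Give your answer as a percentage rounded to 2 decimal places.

-16.63%

Deflate each year: 2012 → 8227.46/1.162 = 7080.43; 2017 → 9314.49/1.578 = 5902.72.
So real GDP changed by 5902.72/7080.43 − 1 = -0.1663, i.e. -16.63%.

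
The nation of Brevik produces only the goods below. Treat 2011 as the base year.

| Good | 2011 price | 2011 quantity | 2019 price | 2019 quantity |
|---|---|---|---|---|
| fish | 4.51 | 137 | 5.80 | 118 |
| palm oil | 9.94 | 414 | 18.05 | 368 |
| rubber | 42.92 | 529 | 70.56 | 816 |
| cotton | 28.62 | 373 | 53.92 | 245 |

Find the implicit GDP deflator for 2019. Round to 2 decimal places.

Nominal GDP 2019 = 5.80·118 + 18.05·368 + 70.56·816 + 53.92·245 = 78114.16.
Real GDP 2019 (at 2011 prices) = 4.51·118 + 9.94·368 + 42.92·816 + 28.62·245 = 46224.72.
Deflator = Nominal/Real × 100 = 78114.16/46224.72 × 100 = 168.988.

168.99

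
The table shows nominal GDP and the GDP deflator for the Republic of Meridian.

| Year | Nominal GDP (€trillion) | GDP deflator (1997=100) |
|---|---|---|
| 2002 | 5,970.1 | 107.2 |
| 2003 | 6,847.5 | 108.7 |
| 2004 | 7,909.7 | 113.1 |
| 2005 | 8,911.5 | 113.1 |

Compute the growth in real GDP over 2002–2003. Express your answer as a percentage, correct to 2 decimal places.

13.11%

Real GDP 2002 = 5970.1/1.072 = 5569.12.
Real GDP 2003 = 6847.5/1.087 = 6299.45.
Change = 6299.45/5569.12 − 1 = 0.1311.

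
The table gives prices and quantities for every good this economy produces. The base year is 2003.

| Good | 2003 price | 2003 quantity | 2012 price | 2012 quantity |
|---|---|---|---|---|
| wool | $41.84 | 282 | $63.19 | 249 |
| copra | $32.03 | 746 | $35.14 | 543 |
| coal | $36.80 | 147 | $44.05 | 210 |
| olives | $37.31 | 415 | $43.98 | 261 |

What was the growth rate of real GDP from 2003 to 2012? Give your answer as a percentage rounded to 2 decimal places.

-19.99%

Real GDP 2003 = Nominal GDP 2003 = 41.84·282 + 32.03·746 + 36.80·147 + 37.31·415 = 56586.51.
Real GDP 2012 (at 2003 prices) = 41.84·249 + 32.03·543 + 36.80·210 + 37.31·261 = 45276.36.
Real growth = 45276.36/56586.51 − 1 = -0.1999.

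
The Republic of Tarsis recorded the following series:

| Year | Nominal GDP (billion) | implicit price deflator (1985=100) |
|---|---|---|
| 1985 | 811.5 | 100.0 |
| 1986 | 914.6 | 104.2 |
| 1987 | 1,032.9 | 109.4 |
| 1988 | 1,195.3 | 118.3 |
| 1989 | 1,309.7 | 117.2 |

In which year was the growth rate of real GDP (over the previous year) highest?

1986: real = 914.6/1.042 = 877.74; growth vs 1985 (811.50) = 8.16%.
1987: real = 1032.9/1.094 = 944.15; growth vs 1986 (877.74) = 7.57%.
1988: real = 1195.3/1.183 = 1010.40; growth vs 1987 (944.15) = 7.02%.
1989: real = 1309.7/1.172 = 1117.49; growth vs 1988 (1010.40) = 10.60%.

1989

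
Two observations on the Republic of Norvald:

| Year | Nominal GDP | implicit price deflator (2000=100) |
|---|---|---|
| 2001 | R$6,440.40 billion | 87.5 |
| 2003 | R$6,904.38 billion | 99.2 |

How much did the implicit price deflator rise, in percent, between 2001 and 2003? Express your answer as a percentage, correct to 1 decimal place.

13.4%

Price-level change = 99.2 / 87.5 − 1 = 0.1337.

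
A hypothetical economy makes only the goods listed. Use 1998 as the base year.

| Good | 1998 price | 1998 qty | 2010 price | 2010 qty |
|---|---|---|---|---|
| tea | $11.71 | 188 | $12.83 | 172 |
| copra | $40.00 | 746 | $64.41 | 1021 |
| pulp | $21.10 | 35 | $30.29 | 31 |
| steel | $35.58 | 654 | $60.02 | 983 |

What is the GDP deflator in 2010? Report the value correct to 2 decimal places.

162.97

Nominal GDP 2010 = 12.83·172 + 64.41·1021 + 30.29·31 + 60.02·983 = 127908.02.
Real GDP 2010 (at 1998 prices) = 11.71·172 + 40.00·1021 + 21.10·31 + 35.58·983 = 78483.36.
Deflator = Nominal/Real × 100 = 127908.02/78483.36 × 100 = 162.975.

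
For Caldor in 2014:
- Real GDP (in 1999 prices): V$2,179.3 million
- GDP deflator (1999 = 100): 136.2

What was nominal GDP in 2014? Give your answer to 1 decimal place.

Nominal GDP = Real × (GDP deflator/100) = 2179.3 × 1.362 = 2968.21.

V$2,968.2 million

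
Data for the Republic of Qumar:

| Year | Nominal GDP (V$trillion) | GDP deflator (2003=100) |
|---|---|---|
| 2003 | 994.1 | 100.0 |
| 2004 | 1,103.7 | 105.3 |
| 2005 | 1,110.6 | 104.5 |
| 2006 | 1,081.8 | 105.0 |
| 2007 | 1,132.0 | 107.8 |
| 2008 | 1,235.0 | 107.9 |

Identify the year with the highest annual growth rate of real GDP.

2008

2004: real = 1103.7/1.053 = 1048.15; growth vs 2003 (994.10) = 5.44%.
2005: real = 1110.6/1.045 = 1062.78; growth vs 2004 (1048.15) = 1.40%.
2006: real = 1081.8/1.050 = 1030.29; growth vs 2005 (1062.78) = -3.06%.
2007: real = 1132.0/1.078 = 1050.09; growth vs 2006 (1030.29) = 1.92%.
2008: real = 1235.0/1.079 = 1144.58; growth vs 2007 (1050.09) = 9.00%.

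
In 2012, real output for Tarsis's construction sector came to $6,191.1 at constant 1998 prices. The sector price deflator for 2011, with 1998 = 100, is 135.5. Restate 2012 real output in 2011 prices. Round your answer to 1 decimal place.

Real output in 2011 prices = Real output in 1998 prices × (P_2011/P_1998) = 6191.1 × 1.355 = 8388.94.

$8,388.9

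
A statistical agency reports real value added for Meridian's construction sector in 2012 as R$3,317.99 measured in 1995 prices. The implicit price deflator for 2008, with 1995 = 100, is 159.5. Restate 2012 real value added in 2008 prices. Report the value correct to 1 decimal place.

R$5,292.2

Real value added in 2008 prices = Real value added in 1995 prices × (P_2008/P_1995) = 3317.99 × 1.595 = 5292.19.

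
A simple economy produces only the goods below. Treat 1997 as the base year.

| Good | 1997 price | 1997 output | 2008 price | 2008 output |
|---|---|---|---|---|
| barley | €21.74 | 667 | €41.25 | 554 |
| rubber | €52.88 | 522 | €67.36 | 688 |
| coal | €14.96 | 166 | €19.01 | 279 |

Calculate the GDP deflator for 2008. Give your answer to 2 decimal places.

141.64

Nominal GDP 2008 = 41.25·554 + 67.36·688 + 19.01·279 = 74499.97.
Real GDP 2008 (at 1997 prices) = 21.74·554 + 52.88·688 + 14.96·279 = 52599.24.
Deflator = Nominal/Real × 100 = 74499.97/52599.24 × 100 = 141.637.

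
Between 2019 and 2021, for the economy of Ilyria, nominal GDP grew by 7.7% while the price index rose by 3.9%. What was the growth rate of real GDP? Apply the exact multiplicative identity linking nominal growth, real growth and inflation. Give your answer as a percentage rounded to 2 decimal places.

3.66%

(1 + g_nom) = (1 + g_real)(1 + π), so g_real = 1.0770 / 1.0390 − 1 = 0.03657.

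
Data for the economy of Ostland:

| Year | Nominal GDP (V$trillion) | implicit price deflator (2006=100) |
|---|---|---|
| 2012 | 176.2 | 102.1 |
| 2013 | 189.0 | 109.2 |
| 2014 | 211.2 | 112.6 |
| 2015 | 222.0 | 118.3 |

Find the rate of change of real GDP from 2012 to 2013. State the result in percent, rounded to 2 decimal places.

Real GDP 2012 = 176.2/1.021 = 172.58.
Real GDP 2013 = 189.0/1.092 = 173.08.
Change = 173.08/172.58 − 1 = 0.0029.

0.29%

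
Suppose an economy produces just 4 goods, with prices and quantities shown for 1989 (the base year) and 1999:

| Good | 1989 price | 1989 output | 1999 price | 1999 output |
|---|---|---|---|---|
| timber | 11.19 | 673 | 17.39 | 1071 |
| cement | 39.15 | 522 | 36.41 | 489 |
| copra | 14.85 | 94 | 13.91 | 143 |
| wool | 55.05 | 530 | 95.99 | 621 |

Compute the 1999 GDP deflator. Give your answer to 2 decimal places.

Nominal GDP 1999 = 17.39·1071 + 36.41·489 + 13.91·143 + 95.99·621 = 98028.10.
Real GDP 1999 (at 1989 prices) = 11.19·1071 + 39.15·489 + 14.85·143 + 55.05·621 = 67438.44.
Deflator = Nominal/Real × 100 = 98028.10/67438.44 × 100 = 145.359.

145.36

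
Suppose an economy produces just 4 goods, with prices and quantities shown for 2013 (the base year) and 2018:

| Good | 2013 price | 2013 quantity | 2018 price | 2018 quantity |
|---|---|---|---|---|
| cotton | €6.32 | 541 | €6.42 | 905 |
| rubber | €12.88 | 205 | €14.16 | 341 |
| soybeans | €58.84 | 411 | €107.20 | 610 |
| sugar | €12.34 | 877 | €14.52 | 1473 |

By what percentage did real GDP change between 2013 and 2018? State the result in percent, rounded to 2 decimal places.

Real GDP 2013 = Nominal GDP 2013 = 6.32·541 + 12.88·205 + 58.84·411 + 12.34·877 = 41064.94.
Real GDP 2018 (at 2013 prices) = 6.32·905 + 12.88·341 + 58.84·610 + 12.34·1473 = 64180.90.
Real growth = 64180.90/41064.94 − 1 = 0.5629.

56.29%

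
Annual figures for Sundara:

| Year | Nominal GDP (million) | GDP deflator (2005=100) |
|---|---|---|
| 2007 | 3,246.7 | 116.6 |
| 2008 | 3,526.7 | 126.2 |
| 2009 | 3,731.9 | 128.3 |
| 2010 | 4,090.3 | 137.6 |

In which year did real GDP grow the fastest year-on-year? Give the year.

2009

2008: real = 3526.7/1.262 = 2794.53; growth vs 2007 (2784.48) = 0.36%.
2009: real = 3731.9/1.283 = 2908.73; growth vs 2008 (2794.53) = 4.09%.
2010: real = 4090.3/1.376 = 2972.60; growth vs 2009 (2908.73) = 2.20%.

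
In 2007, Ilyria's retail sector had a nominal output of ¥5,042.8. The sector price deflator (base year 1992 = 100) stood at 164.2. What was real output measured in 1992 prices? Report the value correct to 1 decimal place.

Real output = Nominal / (sector price deflator/100) = 5042.8 / 1.642 = 3071.13.

¥3,071.1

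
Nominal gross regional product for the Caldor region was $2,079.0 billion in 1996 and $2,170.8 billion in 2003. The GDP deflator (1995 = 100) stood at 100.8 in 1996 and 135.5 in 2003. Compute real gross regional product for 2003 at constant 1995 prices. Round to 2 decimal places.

$1,602.07 billion

Real gross regional product = Nominal / (GDP deflator/100) = 2170.8 / 1.355 = 1602.07.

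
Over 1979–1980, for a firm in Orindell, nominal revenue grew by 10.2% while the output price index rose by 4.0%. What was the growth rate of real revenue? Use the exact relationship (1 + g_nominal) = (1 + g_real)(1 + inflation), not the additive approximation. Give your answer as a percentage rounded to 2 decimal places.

(1 + g_nom) = (1 + g_real)(1 + π), so g_real = 1.1020 / 1.0400 − 1 = 0.05962.

5.96%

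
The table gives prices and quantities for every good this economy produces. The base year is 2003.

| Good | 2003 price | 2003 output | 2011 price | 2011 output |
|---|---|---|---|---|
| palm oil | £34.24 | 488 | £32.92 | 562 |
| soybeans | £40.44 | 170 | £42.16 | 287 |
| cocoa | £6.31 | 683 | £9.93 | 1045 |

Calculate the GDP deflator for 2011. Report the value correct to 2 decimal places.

Nominal GDP 2011 = 32.92·562 + 42.16·287 + 9.93·1045 = 40977.81.
Real GDP 2011 (at 2003 prices) = 34.24·562 + 40.44·287 + 6.31·1045 = 37443.11.
Deflator = Nominal/Real × 100 = 40977.81/37443.11 × 100 = 109.440.

109.44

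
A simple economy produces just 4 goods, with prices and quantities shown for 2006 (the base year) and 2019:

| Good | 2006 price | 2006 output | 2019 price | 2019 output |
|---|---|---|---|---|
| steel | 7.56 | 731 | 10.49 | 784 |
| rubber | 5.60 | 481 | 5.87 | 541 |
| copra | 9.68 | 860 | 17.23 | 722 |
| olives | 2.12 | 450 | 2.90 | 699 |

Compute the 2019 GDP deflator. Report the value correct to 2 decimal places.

148.43

Nominal GDP 2019 = 10.49·784 + 5.87·541 + 17.23·722 + 2.90·699 = 25866.99.
Real GDP 2019 (at 2006 prices) = 7.56·784 + 5.60·541 + 9.68·722 + 2.12·699 = 17427.48.
Deflator = Nominal/Real × 100 = 25866.99/17427.48 × 100 = 148.426.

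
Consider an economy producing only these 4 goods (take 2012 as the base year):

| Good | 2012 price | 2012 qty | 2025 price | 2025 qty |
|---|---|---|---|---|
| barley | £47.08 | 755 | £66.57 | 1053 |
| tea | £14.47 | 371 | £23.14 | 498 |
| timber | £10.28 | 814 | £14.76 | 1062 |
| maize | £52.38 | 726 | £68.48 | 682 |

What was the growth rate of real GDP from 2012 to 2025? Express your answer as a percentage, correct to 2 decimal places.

18.45%

Real GDP 2012 = Nominal GDP 2012 = 47.08·755 + 14.47·371 + 10.28·814 + 52.38·726 = 87309.57.
Real GDP 2025 (at 2012 prices) = 47.08·1053 + 14.47·498 + 10.28·1062 + 52.38·682 = 103421.82.
Real growth = 103421.82/87309.57 − 1 = 0.1845.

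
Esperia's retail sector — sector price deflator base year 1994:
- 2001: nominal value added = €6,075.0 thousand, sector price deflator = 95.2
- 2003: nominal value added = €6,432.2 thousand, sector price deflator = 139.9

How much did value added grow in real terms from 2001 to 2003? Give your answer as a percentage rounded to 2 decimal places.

-27.95%

Deflate each year: 2001 → 6075.0/0.952 = 6381.30; 2003 → 6432.2/1.399 = 4597.71.
So real value added changed by 4597.71/6381.30 − 1 = -0.2795, i.e. -27.95%.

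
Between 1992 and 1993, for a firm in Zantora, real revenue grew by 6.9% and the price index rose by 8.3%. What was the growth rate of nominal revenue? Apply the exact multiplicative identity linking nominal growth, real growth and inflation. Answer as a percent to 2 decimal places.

15.77%

(1 + g_nom) = (1 + g_real)(1 + π) = 1.0690 × 1.0830 = 1.15773.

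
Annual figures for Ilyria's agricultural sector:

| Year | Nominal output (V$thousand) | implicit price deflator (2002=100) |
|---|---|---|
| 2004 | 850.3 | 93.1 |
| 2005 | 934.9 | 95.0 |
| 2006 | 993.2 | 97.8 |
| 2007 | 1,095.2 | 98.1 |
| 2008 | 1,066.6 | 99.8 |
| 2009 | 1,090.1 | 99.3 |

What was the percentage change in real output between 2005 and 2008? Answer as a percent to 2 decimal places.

Real output 2005 = 934.9/0.950 = 984.11.
Real output 2008 = 1066.6/0.998 = 1068.74.
Change = 1068.74/984.11 − 1 = 0.0860.

8.60%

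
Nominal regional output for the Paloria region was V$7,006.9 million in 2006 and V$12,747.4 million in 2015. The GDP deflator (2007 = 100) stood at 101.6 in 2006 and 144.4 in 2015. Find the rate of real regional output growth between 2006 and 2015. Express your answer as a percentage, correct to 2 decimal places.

28.00%

Real regional output 2006 = 7006.9 / 1.016 = 6896.56.
Real regional output 2015 = 12747.4 / 1.444 = 8827.84.
Real growth = 8827.84 / 6896.56 − 1 = 0.2800.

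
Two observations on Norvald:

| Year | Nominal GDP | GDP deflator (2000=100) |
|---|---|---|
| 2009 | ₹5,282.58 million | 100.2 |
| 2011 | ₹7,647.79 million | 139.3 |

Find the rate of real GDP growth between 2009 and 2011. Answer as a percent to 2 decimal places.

Real GDP 2009 = 5282.58 / 1.002 = 5272.04.
Real GDP 2011 = 7647.79 / 1.393 = 5490.16.
Real growth = 5490.16 / 5272.04 − 1 = 0.0414.

4.14%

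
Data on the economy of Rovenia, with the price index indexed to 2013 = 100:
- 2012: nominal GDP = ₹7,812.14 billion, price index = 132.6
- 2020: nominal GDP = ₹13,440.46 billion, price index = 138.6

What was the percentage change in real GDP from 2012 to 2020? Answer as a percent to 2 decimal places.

Real GDP 2012 = 7812.14 / 1.326 = 5891.51.
Real GDP 2020 = 13440.46 / 1.386 = 9697.30.
Real growth = 9697.30 / 5891.51 − 1 = 0.6460.

64.60%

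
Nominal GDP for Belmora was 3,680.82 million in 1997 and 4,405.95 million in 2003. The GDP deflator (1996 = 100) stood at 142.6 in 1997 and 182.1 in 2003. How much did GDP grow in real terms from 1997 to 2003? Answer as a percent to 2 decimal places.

-6.26%

Deflate each year: 1997 → 3680.82/1.426 = 2581.22; 2003 → 4405.95/1.821 = 2419.52.
So real GDP changed by 2419.52/2581.22 − 1 = -0.0626, i.e. -6.26%.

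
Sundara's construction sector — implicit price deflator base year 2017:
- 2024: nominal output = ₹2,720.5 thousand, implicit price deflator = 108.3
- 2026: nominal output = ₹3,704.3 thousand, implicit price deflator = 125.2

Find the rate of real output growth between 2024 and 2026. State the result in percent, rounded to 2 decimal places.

Real output 2024 = 2720.5 / 1.083 = 2512.00.
Real output 2026 = 3704.3 / 1.252 = 2958.71.
Real growth = 2958.71 / 2512.00 − 1 = 0.1778.

17.78%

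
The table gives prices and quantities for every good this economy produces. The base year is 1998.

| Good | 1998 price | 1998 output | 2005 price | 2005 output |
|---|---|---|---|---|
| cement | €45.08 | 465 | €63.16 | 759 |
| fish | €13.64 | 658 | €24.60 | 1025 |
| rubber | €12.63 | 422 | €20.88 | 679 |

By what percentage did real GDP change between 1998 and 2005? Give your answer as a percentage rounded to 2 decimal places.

Real GDP 1998 = Nominal GDP 1998 = 45.08·465 + 13.64·658 + 12.63·422 = 35267.18.
Real GDP 2005 (at 1998 prices) = 45.08·759 + 13.64·1025 + 12.63·679 = 56772.49.
Real growth = 56772.49/35267.18 − 1 = 0.6098.

60.98%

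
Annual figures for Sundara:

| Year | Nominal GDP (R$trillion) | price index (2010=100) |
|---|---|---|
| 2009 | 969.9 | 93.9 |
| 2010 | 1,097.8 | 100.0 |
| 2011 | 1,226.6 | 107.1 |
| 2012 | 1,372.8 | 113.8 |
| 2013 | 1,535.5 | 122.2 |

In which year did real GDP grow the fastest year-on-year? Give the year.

2010: real = 1097.8/1.000 = 1097.80; growth vs 2009 (1032.91) = 6.28%.
2011: real = 1226.6/1.071 = 1145.28; growth vs 2010 (1097.80) = 4.33%.
2012: real = 1372.8/1.138 = 1206.33; growth vs 2011 (1145.28) = 5.33%.
2013: real = 1535.5/1.222 = 1256.55; growth vs 2012 (1206.33) = 4.16%.

2010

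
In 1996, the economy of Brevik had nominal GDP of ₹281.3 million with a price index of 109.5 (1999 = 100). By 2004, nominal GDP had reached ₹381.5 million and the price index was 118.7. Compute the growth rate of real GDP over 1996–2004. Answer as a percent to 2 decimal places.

Real GDP 1996 = 281.3 / 1.095 = 256.89.
Real GDP 2004 = 381.5 / 1.187 = 321.40.
Real growth = 321.40 / 256.89 − 1 = 0.2511.

25.11%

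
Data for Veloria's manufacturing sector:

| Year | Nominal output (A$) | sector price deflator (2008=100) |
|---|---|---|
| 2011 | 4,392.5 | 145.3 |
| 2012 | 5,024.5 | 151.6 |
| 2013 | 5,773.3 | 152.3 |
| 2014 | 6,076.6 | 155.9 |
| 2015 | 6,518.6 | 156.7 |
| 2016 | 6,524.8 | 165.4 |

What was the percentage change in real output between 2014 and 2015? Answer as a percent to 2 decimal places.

Real output 2014 = 6076.6/1.559 = 3897.75.
Real output 2015 = 6518.6/1.567 = 4159.92.
Change = 4159.92/3897.75 − 1 = 0.0673.

6.73%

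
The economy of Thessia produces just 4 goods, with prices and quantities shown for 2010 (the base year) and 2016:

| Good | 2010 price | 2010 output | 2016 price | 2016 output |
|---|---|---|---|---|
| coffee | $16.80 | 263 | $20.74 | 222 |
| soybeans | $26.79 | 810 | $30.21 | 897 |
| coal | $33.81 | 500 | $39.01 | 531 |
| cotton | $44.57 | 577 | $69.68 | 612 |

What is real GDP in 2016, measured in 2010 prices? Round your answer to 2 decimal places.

Real GDP 2016 = Σ (p_2010 × q_2016) = 16.80·222 + 26.79·897 + 33.81·531 + 44.57·612 = 72990.18.

$72990.18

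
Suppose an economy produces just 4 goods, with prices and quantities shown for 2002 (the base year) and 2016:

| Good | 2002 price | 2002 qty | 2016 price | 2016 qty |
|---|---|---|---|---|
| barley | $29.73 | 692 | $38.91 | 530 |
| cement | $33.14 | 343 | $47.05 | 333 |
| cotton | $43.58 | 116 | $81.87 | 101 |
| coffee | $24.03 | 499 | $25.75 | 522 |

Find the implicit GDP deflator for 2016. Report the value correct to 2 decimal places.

132.61

Nominal GDP 2016 = 38.91·530 + 47.05·333 + 81.87·101 + 25.75·522 = 58000.32.
Real GDP 2016 (at 2002 prices) = 29.73·530 + 33.14·333 + 43.58·101 + 24.03·522 = 43737.76.
Deflator = Nominal/Real × 100 = 58000.32/43737.76 × 100 = 132.609.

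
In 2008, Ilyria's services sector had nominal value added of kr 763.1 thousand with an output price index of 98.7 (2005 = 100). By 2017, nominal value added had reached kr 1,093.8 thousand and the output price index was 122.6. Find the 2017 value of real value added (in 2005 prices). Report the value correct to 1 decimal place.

Real value added = Nominal / (output price index/100) = 1093.8 / 1.226 = 892.17.

kr 892.2 thousand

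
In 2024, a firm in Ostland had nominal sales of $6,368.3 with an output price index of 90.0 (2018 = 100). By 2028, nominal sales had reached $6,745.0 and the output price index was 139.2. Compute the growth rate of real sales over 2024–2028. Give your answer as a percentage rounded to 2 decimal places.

Deflate each year: 2024 → 6368.3/0.900 = 7075.89; 2028 → 6745.0/1.392 = 4845.55.
So real sales changed by 4845.55/7075.89 − 1 = -0.3152, i.e. -31.52%.

-31.52%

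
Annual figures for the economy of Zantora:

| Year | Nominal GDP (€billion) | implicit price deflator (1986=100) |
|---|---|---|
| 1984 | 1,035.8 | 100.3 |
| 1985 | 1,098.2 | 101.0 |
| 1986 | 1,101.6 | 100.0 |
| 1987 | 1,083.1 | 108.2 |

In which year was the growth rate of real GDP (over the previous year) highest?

1985

1985: real = 1098.2/1.010 = 1087.33; growth vs 1984 (1032.70) = 5.29%.
1986: real = 1101.6/1.000 = 1101.60; growth vs 1985 (1087.33) = 1.31%.
1987: real = 1083.1/1.082 = 1001.02; growth vs 1986 (1101.60) = -9.13%.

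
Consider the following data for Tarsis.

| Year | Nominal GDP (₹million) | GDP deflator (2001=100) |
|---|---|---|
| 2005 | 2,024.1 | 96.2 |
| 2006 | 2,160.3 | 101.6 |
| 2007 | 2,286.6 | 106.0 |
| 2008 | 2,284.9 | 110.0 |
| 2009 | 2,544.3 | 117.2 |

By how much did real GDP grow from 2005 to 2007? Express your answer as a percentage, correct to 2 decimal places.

2.52%

Real GDP 2005 = 2024.1/0.962 = 2104.05.
Real GDP 2007 = 2286.6/1.060 = 2157.17.
Change = 2157.17/2104.05 − 1 = 0.0252.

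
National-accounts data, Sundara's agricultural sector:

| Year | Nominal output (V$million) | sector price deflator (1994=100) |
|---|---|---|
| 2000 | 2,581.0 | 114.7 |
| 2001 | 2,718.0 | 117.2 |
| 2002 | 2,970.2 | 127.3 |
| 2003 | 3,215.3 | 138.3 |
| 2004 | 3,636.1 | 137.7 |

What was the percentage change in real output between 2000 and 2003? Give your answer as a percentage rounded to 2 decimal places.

3.32%

Real output 2000 = 2581.0/1.147 = 2250.22.
Real output 2003 = 3215.3/1.383 = 2324.87.
Change = 2324.87/2250.22 − 1 = 0.0332.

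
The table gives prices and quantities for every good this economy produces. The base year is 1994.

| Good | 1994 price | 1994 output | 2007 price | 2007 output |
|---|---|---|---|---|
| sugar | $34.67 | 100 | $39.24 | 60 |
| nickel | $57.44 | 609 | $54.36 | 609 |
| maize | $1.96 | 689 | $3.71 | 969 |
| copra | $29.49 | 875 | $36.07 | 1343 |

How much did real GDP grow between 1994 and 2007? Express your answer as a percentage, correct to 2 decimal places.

19.76%

Real GDP 1994 = Nominal GDP 1994 = 34.67·100 + 57.44·609 + 1.96·689 + 29.49·875 = 65602.15.
Real GDP 2007 (at 1994 prices) = 34.67·60 + 57.44·609 + 1.96·969 + 29.49·1343 = 78565.47.
Real growth = 78565.47/65602.15 − 1 = 0.1976.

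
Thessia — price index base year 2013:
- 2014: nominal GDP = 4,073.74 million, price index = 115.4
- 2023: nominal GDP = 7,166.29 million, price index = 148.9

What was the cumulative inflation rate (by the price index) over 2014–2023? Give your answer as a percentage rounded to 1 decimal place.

Price-level change = 148.9 / 115.4 − 1 = 0.2903.

29.0%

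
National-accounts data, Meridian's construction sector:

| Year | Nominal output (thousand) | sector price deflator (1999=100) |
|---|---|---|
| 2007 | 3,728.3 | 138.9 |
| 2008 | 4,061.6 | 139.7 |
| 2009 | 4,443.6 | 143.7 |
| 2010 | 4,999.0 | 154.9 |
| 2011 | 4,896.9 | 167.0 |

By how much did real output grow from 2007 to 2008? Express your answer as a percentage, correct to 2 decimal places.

Real output 2007 = 3728.3/1.389 = 2684.16.
Real output 2008 = 4061.6/1.397 = 2907.37.
Change = 2907.37/2684.16 − 1 = 0.0832.

8.32%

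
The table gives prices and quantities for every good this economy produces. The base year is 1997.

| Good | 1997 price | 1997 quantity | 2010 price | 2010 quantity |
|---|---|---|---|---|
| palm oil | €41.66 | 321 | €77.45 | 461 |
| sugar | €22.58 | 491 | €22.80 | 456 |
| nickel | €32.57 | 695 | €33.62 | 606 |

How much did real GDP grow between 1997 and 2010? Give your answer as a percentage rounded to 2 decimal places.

4.55%

Real GDP 1997 = Nominal GDP 1997 = 41.66·321 + 22.58·491 + 32.57·695 = 47095.79.
Real GDP 2010 (at 1997 prices) = 41.66·461 + 22.58·456 + 32.57·606 = 49239.16.
Real growth = 49239.16/47095.79 − 1 = 0.0455.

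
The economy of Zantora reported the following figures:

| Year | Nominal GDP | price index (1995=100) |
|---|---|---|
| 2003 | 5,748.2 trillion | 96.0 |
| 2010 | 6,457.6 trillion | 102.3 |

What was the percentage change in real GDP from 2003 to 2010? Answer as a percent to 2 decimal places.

5.42%

Real GDP 2003 = 5748.2 / 0.960 = 5987.71.
Real GDP 2010 = 6457.6 / 1.023 = 6312.41.
Real growth = 6312.41 / 5987.71 − 1 = 0.0542.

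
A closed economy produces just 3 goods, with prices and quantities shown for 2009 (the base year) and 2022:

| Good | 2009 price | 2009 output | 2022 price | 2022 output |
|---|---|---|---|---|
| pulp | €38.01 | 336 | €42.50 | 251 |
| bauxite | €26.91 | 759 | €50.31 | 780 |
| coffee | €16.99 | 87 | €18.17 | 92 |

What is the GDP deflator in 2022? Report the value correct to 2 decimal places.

Nominal GDP 2022 = 42.50·251 + 50.31·780 + 18.17·92 = 51580.94.
Real GDP 2022 (at 2009 prices) = 38.01·251 + 26.91·780 + 16.99·92 = 32093.39.
Deflator = Nominal/Real × 100 = 51580.94/32093.39 × 100 = 160.721.

160.72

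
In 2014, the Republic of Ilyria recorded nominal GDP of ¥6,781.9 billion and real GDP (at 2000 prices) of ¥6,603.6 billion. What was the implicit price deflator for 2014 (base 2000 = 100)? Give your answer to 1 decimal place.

implicit price deflator = (Nominal / Real) × 100 = 6781.9 / 6603.6 × 100 = 102.70.

102.7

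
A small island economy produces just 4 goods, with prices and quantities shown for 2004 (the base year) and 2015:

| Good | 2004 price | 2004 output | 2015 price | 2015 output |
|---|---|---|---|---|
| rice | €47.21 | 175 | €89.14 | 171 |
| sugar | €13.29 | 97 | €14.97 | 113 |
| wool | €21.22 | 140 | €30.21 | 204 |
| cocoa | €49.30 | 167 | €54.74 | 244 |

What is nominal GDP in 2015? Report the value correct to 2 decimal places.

Nominal GDP 2015 = Σ (p_2015 × q_2015) = 89.14·171 + 14.97·113 + 30.21·204 + 54.74·244 = 36453.95.

€36453.95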